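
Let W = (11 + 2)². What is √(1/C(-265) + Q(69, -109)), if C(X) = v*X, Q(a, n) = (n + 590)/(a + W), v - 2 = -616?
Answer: 3*√21046958861285/9681245 ≈ 1.4216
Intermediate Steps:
v = -614 (v = 2 - 616 = -614)
W = 169 (W = 13² = 169)
Q(a, n) = (590 + n)/(169 + a) (Q(a, n) = (n + 590)/(a + 169) = (590 + n)/(169 + a))
C(X) = -614*X
√(1/C(-265) + Q(69, -109)) = √(1/(-614*(-265)) + (590 - 109)/(169 + 69)) = √(1/162710 + 481/238) = √(19565937/9681245) = 3*√21046958861285/9681245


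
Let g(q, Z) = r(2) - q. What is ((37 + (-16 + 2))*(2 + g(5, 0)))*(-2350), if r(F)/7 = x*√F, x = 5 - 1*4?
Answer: 162150 - 378350*√2 ≈ -3.7292e+5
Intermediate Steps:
x = 1 (x = 5 - 4 = 1)
r(F) = 7*√F (r(F) = 7*(1*√F) = 7*√F)
g(q, Z) = -q + 7*√2 (g(q, Z) = 7*√2 - q = -q + 7*√2)
((37 + (-16 + 2))*(2 + g(5, 0)))*(-2350) = ((37 + (-16 + 2))*(2 + (-1*5 + 7*√2)))*(-2350) = ((37 - 14)*(2 + (-5 + 7*√2)))*(-2350) = (23*(-3 + 7*√2))*(-2350) = (-69 + 161*√2)*(-2350) = 162150 - 378350*√2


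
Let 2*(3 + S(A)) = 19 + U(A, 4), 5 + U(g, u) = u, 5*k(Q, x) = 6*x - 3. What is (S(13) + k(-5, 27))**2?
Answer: 35721/25 ≈ 1428.8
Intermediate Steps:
k(Q, x) = -3/5 + 6*x/5 (k(Q, x) = (6*x - 3)/5 = (-3 + 6*x)/5 = -3/5 + 6*x/5)
U(g, u) = -5 + u
S(A) = 6 (S(A) = -3 + (19 + (-5 + 4))/2 = -3 + (19 - 1)/2 = -3 + (1/2)*18 = -3 + 9 = 6)
(S(13) + k(-5, 27))**2 = (6 + (-3/5 + (6/5)*27))**2 = (6 + (-3/5 + 162/5))**2 = (6 + 159/5)**2 = (189/5)**2 = 35721/25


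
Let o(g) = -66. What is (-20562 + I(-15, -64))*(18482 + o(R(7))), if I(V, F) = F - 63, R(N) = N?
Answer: -381008624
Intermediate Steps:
I(V, F) = -63 + F
(-20562 + I(-15, -64))*(18482 + o(R(7))) = (-20562 + (-63 - 64))*(18482 - 66) = (-20562 - 127)*18416 = -20689*18416 = -381008624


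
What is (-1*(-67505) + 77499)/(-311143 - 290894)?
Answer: -145004/602037 ≈ -0.24086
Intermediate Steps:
(-1*(-67505) + 77499)/(-311143 - 290894) = (67505 + 77499)/(-602037) = 145004*(-1/602037) = -145004/602037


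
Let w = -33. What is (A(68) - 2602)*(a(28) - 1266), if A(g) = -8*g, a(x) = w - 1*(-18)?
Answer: 4030026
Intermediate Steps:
a(x) = -15 (a(x) = -33 - 1*(-18) = -33 + 18 = -15)
(A(68) - 2602)*(a(28) - 1266) = (-8*68 - 2602)*(-15 - 1266) = (-544 - 2602)*(-1281) = -3146*(-1281) = 4030026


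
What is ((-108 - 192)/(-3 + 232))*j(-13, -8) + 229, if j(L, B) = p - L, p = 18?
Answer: 43141/229 ≈ 188.39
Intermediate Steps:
j(L, B) = 18 - L
((-108 - 192)/(-3 + 232))*j(-13, -8) + 229 = ((-108 - 192)/(-3 + 232))*(18 - 1*(-13)) + 229 = (-300/229)*(18 + 13) + 229 = -300*1/229*31 + 229 = -300/229*31 + 229 = -9300/229 + 229 = 43141/229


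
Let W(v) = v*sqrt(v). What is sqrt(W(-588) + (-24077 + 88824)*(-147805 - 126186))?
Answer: sqrt(-17740095277 - 8232*I*sqrt(3)) ≈ 0.e-2 - 1.3319e+5*I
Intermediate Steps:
W(v) = v**(3/2)
sqrt(W(-588) + (-24077 + 88824)*(-147805 - 126186)) = sqrt((-588)**(3/2) + (-24077 + 88824)*(-147805 - 126186)) = sqrt(-8232*I*sqrt(3) + 64747*(-273991)) = sqrt(-8232*I*sqrt(3) - 17740095277) = sqrt(-17740095277 - 8232*I*sqrt(3))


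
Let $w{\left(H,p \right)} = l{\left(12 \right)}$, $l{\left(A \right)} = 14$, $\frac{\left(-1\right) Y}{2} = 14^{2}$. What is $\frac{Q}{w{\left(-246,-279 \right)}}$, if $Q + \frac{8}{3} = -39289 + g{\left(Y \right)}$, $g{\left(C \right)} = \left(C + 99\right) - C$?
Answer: $- \frac{58789}{21} \approx -2799.5$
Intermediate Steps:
$Y = -392$ ($Y = - 2 \cdot 14^{2} = \left(-2\right) 196 = -392$)
$w{\left(H,p \right)} = 14$
$g{\left(C \right)} = 99$ ($g{\left(C \right)} = \left(99 + C\right) - C = 99$)
$Q = - \frac{117578}{3}$ ($Q = - \frac{8}{3} + \left(-39289 + 99\right) = - \frac{8}{3} - 39190 = - \frac{117578}{3} \approx -39193.0$)
$\frac{Q}{w{\left(-246,-279 \right)}} = - \frac{117578}{3 \cdot 14} = \left(- \frac{117578}{3}\right) \frac{1}{14} = - \frac{58789}{21}$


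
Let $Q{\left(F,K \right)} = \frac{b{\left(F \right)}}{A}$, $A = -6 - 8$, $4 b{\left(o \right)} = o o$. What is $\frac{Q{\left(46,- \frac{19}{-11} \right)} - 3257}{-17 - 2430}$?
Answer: $\frac{46127}{34258} \approx 1.3465$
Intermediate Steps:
$b{\left(o \right)} = \frac{o^{2}}{4}$ ($b{\left(o \right)} = \frac{o o}{4} = \frac{o^{2}}{4}$)
$A = -14$
$Q{\left(F,K \right)} = - \frac{F^{2}}{56}$ ($Q{\left(F,K \right)} = \frac{\frac{1}{4} F^{2}}{-14} = \frac{F^{2}}{4} \left(- \frac{1}{14}\right) = - \frac{F^{2}}{56}$)
$\frac{Q{\left(46,- \frac{19}{-11} \right)} - 3257}{-17 - 2430} = \frac{- \frac{46^{2}}{56} - 3257}{-17 - 2430} = \frac{\left(- \frac{1}{56}\right) 2116 - 3257}{-2447} = \left(- \frac{529}{14} - 3257\right) \left(- \frac{1}{2447}\right) = \left(- \frac{46127}{14}\right) \left(- \frac{1}{2447}\right) = \frac{46127}{34258}$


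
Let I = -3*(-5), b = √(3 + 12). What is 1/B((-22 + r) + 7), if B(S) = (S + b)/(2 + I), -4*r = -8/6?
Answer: -2244/1801 - 153*√15/1801 ≈ -1.5750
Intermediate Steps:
b = √15 ≈ 3.8730
r = ⅓ (r = -(-2)/6 = -¼*(-4/3) = ⅓ ≈ 0.33333)
I = 15
B(S) = S/17 + √15/17 (B(S) = (S + √15)/(2 + 15) = (S + √15)/17 = (S + √15)*(1/17) = S/17 + √15/17)
1/B((-22 + r) + 7) = 1/(((-22 + ⅓) + 7)/17 + √15/17) = 1/((-65/3 + 7)/17 + √15/17) = 1/((1/17)*(-44/3) + √15/17) = 1/(-44/51 + √15/17)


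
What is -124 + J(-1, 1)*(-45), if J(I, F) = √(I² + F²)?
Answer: -124 - 45*√2 ≈ -187.64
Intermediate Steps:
J(I, F) = √(F² + I²)
-124 + J(-1, 1)*(-45) = -124 + √(1² + (-1)²)*(-45) = -124 + √(1 + 1)*(-45) = -124 + √2*(-45) = -124 - 45*√2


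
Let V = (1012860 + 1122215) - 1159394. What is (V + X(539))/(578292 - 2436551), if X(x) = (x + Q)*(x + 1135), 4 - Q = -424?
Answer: -2594439/1858259 ≈ -1.3962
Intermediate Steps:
Q = 428 (Q = 4 - 1*(-424) = 4 + 424 = 428)
V = 975681 (V = 2135075 - 1159394 = 975681)
X(x) = (428 + x)*(1135 + x) (X(x) = (x + 428)*(x + 1135) = (428 + x)*(1135 + x))
(V + X(539))/(578292 - 2436551) = (975681 + (485780 + 539**2 + 1563*539))/(578292 - 2436551) = (975681 + (485780 + 290521 + 842457))/(-1858259) = (975681 + 1618758)*(-1/1858259) = 2594439*(-1/1858259) = -2594439/1858259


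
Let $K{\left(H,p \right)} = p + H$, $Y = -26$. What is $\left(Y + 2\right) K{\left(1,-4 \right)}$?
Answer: $72$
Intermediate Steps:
$K{\left(H,p \right)} = H + p$
$\left(Y + 2\right) K{\left(1,-4 \right)} = \left(-26 + 2\right) \left(1 - 4\right) = \left(-24\right) \left(-3\right) = 72$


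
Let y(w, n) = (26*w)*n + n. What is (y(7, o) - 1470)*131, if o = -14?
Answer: -528192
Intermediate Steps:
y(w, n) = n + 26*n*w (y(w, n) = 26*n*w + n = n + 26*n*w)
(y(7, o) - 1470)*131 = (-14*(1 + 26*7) - 1470)*131 = (-14*(1 + 182) - 1470)*131 = (-14*183 - 1470)*131 = (-2562 - 1470)*131 = -4032*131 = -528192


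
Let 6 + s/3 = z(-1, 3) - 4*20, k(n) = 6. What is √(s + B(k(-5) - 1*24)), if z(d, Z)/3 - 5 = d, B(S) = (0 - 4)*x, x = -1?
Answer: I*√218 ≈ 14.765*I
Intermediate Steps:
B(S) = 4 (B(S) = (0 - 4)*(-1) = -4*(-1) = 4)
z(d, Z) = 15 + 3*d
s = -222 (s = -18 + 3*((15 + 3*(-1)) - 4*20) = -18 + 3*((15 - 3) - 80) = -18 + 3*(12 - 80) = -18 + 3*(-68) = -18 - 204 = -222)
√(s + B(k(-5) - 1*24)) = √(-222 + 4) = √(-218) = I*√218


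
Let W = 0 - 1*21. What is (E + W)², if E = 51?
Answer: 900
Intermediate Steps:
W = -21 (W = 0 - 21 = -21)
(E + W)² = (51 - 21)² = 30² = 900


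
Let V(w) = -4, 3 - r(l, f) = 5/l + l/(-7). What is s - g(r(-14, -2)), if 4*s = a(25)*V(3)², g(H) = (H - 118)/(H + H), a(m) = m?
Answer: 5433/38 ≈ 142.97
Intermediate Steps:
r(l, f) = 3 - 5/l + l/7 (r(l, f) = 3 - (5/l + l/(-7)) = 3 - (5/l + l*(-⅐)) = 3 - (5/l - l/7) = 3 + (-5/l + l/7) = 3 - 5/l + l/7)
g(H) = (-118 + H)/(2*H) (g(H) = (-118 + H)/((2*H)) = (-118 + H)*(1/(2*H)) = (-118 + H)/(2*H))
s = 100 (s = (25*(-4)²)/4 = (25*16)/4 = (¼)*400 = 100)
s - g(r(-14, -2)) = 100 - (-118 + (3 - 5/(-14) + (⅐)*(-14)))/(2*(3 - 5/(-14) + (⅐)*(-14))) = 100 - (-118 + (3 - 5*(-1/14) - 2))/(2*(3 - 5*(-1/14) - 2)) = 100 - (-118 + (3 + 5/14 - 2))/(2*(3 + 5/14 - 2)) = 100 - (-118 + 19/14)/(2*19/14) = 100 - 14*(-1633)/(2*19*14) = 100 - 1*(-1633/38) = 100 + 1633/38 = 5433/38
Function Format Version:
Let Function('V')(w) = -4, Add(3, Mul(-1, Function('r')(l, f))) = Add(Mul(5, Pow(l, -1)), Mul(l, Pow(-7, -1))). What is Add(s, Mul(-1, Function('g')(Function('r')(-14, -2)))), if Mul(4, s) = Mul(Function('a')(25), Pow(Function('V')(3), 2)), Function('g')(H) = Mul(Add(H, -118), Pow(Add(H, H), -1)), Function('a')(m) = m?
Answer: Rational(5433, 38) ≈ 142.97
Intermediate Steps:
Function('r')(l, f) = Add(3, Mul(-5, Pow(l, -1)), Mul(Rational(1, 7), l)) (Function('r')(l, f) = Add(3, Mul(-1, Add(Mul(5, Pow(l, -1)), Mul(l, Pow(-7, -1))))) = Add(3, Mul(-1, Add(Mul(5, Pow(l, -1)), Mul(l, Rational(-1, 7))))) = Add(3, Mul(-1, Add(Mul(5, Pow(l, -1)), Mul(Rational(-1, 7), l)))) = Add(3, Add(Mul(-5, Pow(l, -1)), Mul(Rational(1, 7), l))) = Add(3, Mul(-5, Pow(l, -1)), Mul(Rational(1, 7), l)))
Function('g')(H) = Mul(Rational(1, 2), Pow(H, -1), Add(-118, H)) (Function('g')(H) = Mul(Add(-118, H), Pow(Mul(2, H), -1)) = Mul(Add(-118, H), Mul(Rational(1, 2), Pow(H, -1))) = Mul(Rational(1, 2), Pow(H, -1), Add(-118, H)))
s = 100 (s = Mul(Rational(1, 4), Mul(25, Pow(-4, 2))) = Mul(Rational(1, 4), Mul(25, 16)) = Mul(Rational(1, 4), 400) = 100)
Add(s, Mul(-1, Function('g')(Function('r')(-14, -2)))) = Add(100, Mul(-1, Mul(Rational(1, 2), Pow(Add(3, Mul(-5, Pow(-14, -1)), Mul(Rational(1, 7), -14)), -1), Add(-118, Add(3, Mul(-5, Pow(-14, -1)), Mul(Rational(1, 7), -14)))))) = Add(100, Mul(-1, Mul(Rational(1, 2), Pow(Add(3, Mul(-5, Rational(-1, 14)), -2), -1), Add(-118, Add(3, Mul(-5, Rational(-1, 14)), -2))))) = Add(100, Mul(-1, Mul(Rational(1, 2), Pow(Add(3, Rational(5, 14), -2), -1), Add(-118, Add(3, Rational(5, 14), -2))))) = Add(100, Mul(-1, Mul(Rational(1, 2), Pow(Rational(19, 14), -1), Add(-118, Rational(19, 14))))) = Add(100, Mul(-1, Mul(Rational(1, 2), Rational(14, 19), Rational(-1633, 14)))) = Add(100, Mul(-1, Rational(-1633, 38))) = Add(100, Rational(1633, 38)) = Rational(5433, 38)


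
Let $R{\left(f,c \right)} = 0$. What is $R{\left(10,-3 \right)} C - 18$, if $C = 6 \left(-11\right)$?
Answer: $-18$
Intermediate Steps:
$C = -66$
$R{\left(10,-3 \right)} C - 18 = 0 \left(-66\right) - 18 = 0 - 18 = -18$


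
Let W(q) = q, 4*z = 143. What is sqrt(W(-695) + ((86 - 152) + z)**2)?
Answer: sqrt(3521)/4 ≈ 14.835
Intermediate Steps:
z = 143/4 (z = (1/4)*143 = 143/4 ≈ 35.750)
sqrt(W(-695) + ((86 - 152) + z)**2) = sqrt(-695 + ((86 - 152) + 143/4)**2) = sqrt(-695 + (-66 + 143/4)**2) = sqrt(-695 + (-121/4)**2) = sqrt(-695 + 14641/16) = sqrt(3521/16) = sqrt(3521)/4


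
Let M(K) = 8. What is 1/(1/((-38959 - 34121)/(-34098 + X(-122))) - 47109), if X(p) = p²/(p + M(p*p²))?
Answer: -1041390/49058353753 ≈ -2.1228e-5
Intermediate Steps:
X(p) = p²/(8 + p) (X(p) = p²/(p + 8) = p²/(8 + p))
1/(1/((-38959 - 34121)/(-34098 + X(-122))) - 47109) = 1/(1/((-38959 - 34121)/(-34098 + (-122)²/(8 - 122))) - 47109) = 1/(1/(-73080/(-34098 + 14884/(-114))) - 47109) = 1/(1/(-73080/(-34098 + 14884*(-1/114))) - 47109) = 1/(1/(-73080/(-34098 - 7442/57)) - 47109) = 1/(1/(-73080/(-1951028/57)) - 47109) = 1/(1/(-73080*(-57/1951028)) - 47109) = 1/(1/(1041390/487757) - 47109) = 1/(487757/1041390 - 47109) = 1/(-49058353753/1041390) = -1041390/49058353753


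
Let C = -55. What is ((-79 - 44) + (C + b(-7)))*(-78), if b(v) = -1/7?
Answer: 97266/7 ≈ 13895.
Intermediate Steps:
b(v) = -1/7 (b(v) = -1*1/7 = -1/7)
((-79 - 44) + (C + b(-7)))*(-78) = ((-79 - 44) + (-55 - 1/7))*(-78) = (-123 - 386/7)*(-78) = -1247/7*(-78) = 97266/7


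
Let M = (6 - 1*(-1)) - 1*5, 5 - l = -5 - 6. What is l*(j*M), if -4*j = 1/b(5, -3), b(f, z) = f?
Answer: -8/5 ≈ -1.6000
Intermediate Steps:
l = 16 (l = 5 - (-5 - 6) = 5 - 1*(-11) = 5 + 11 = 16)
j = -1/20 (j = -¼/5 = -¼*⅕ = -1/20 ≈ -0.050000)
M = 2 (M = (6 + 1) - 5 = 7 - 5 = 2)
l*(j*M) = 16*(-1/20*2) = 16*(-⅒) = -8/5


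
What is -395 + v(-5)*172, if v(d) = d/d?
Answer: -223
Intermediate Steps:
v(d) = 1
-395 + v(-5)*172 = -395 + 1*172 = -395 + 172 = -223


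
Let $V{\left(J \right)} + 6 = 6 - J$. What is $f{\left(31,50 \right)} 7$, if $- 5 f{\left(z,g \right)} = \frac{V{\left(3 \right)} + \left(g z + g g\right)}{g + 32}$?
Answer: $- \frac{28329}{410} \approx -69.095$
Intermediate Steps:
$V{\left(J \right)} = - J$ ($V{\left(J \right)} = -6 - \left(-6 + J\right) = - J$)
$f{\left(z,g \right)} = - \frac{-3 + g^{2} + g z}{5 \left(32 + g\right)}$ ($f{\left(z,g \right)} = - \frac{\left(\left(-1\right) 3 + \left(g z + g g\right)\right) \frac{1}{g + 32}}{5} = - \frac{\left(-3 + \left(g z + g^{2}\right)\right) \frac{1}{32 + g}}{5} = - \frac{\left(-3 + \left(g^{2} + g z\right)\right) \frac{1}{32 + g}}{5} = - \frac{\left(-3 + g^{2} + g z\right) \frac{1}{32 + g}}{5} = - \frac{\frac{1}{32 + g} \left(-3 + g^{2} + g z\right)}{5} = - \frac{-3 + g^{2} + g z}{5 \left(32 + g\right)}$)
$f{\left(31,50 \right)} 7 = \frac{3 - 50^{2} - 50 \cdot 31}{5 \left(32 + 50\right)} 7 = \frac{3 - 2500 - 1550}{5 \cdot 82} \cdot 7 = \frac{1}{5} \cdot \frac{1}{82} \left(3 - 2500 - 1550\right) 7 = \frac{1}{5} \cdot \frac{1}{82} \left(-4047\right) 7 = \left(- \frac{4047}{410}\right) 7 = - \frac{28329}{410}$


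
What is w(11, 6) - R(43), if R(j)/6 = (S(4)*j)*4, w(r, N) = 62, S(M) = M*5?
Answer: -20578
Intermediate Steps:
S(M) = 5*M
R(j) = 480*j (R(j) = 6*(((5*4)*j)*4) = 6*((20*j)*4) = 6*(80*j) = 480*j)
w(11, 6) - R(43) = 62 - 480*43 = 62 - 1*20640 = 62 - 20640 = -20578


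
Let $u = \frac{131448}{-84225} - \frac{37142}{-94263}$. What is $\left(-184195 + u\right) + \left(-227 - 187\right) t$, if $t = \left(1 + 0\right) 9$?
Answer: $- \frac{497323559501683}{2646433725} \approx -1.8792 \cdot 10^{5}$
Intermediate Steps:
$t = 9$ ($t = 1 \cdot 9 = 9$)
$u = - \frac{3087465958}{2646433725}$ ($u = 131448 \left(- \frac{1}{84225}\right) - - \frac{37142}{94263} = - \frac{43816}{28075} + \frac{37142}{94263} = - \frac{3087465958}{2646433725} \approx -1.1667$)
$\left(-184195 + u\right) + \left(-227 - 187\right) t = \left(-184195 - \frac{3087465958}{2646433725}\right) + \left(-227 - 187\right) 9 = - \frac{487462947442333}{2646433725} - 3726 = - \frac{497323559501683}{2646433725}$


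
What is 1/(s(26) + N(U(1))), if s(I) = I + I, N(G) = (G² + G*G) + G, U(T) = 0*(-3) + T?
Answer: 1/55 ≈ 0.018182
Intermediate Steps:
U(T) = T (U(T) = 0 + T = T)
N(G) = G + 2*G² (N(G) = (G² + G²) + G = 2*G² + G = G + 2*G²)
s(I) = 2*I
1/(s(26) + N(U(1))) = 1/(2*26 + 1*(1 + 2*1)) = 1/(52 + 1*(1 + 2)) = 1/(52 + 1*3) = 1/(52 + 3) = 1/55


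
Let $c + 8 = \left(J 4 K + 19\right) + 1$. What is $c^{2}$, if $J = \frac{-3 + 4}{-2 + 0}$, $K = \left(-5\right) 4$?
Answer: $2704$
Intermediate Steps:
$K = -20$
$J = - \frac{1}{2}$ ($J = 1 \frac{1}{-2} = 1 \left(- \frac{1}{2}\right) = - \frac{1}{2} \approx -0.5$)
$c = 52$ ($c = -8 + \left(\left(\left(- \frac{1}{2}\right) 4 \left(-20\right) + 19\right) + 1\right) = -8 + \left(\left(\left(-2\right) \left(-20\right) + 19\right) + 1\right) = -8 + \left(\left(40 + 19\right) + 1\right) = -8 + \left(59 + 1\right) = -8 + 60 = 52$)
$c^{2} = 52^{2} = 2704$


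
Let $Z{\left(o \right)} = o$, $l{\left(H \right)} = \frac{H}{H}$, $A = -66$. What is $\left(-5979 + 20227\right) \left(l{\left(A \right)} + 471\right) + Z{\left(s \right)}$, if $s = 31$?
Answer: $6725087$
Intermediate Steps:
$l{\left(H \right)} = 1$
$\left(-5979 + 20227\right) \left(l{\left(A \right)} + 471\right) + Z{\left(s \right)} = \left(-5979 + 20227\right) \left(1 + 471\right) + 31 = 14248 \cdot 472 + 31 = 6725056 + 31 = 6725087$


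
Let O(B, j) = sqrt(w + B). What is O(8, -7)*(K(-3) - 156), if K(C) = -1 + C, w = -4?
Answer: -320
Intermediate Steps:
O(B, j) = sqrt(-4 + B)
O(8, -7)*(K(-3) - 156) = sqrt(-4 + 8)*((-1 - 3) - 156) = sqrt(4)*(-4 - 156) = 2*(-160) = -320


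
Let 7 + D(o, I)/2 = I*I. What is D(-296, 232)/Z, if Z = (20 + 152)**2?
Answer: 53817/14792 ≈ 3.6383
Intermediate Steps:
D(o, I) = -14 + 2*I**2 (D(o, I) = -14 + 2*(I*I) = -14 + 2*I**2)
Z = 29584 (Z = 172**2 = 29584)
D(-296, 232)/Z = (-14 + 2*232**2)/29584 = (-14 + 2*53824)*(1/29584) = (-14 + 107648)*(1/29584) = 107634*(1/29584) = 53817/14792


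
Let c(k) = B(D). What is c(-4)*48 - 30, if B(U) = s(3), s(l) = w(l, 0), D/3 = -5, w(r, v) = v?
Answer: -30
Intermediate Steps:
D = -15 (D = 3*(-5) = -15)
s(l) = 0
B(U) = 0
c(k) = 0
c(-4)*48 - 30 = 0*48 - 30 = 0 - 30 = -30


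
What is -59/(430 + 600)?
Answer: -59/1030 ≈ -0.057282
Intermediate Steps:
-59/(430 + 600) = -59/1030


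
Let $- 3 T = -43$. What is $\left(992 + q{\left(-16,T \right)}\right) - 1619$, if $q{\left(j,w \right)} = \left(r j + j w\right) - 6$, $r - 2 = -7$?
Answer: $- \frac{2347}{3} \approx -782.33$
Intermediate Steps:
$r = -5$ ($r = 2 - 7 = -5$)
$T = \frac{43}{3}$ ($T = \left(- \frac{1}{3}\right) \left(-43\right) = \frac{43}{3} \approx 14.333$)
$q{\left(j,w \right)} = -6 - 5 j + j w$ ($q{\left(j,w \right)} = \left(- 5 j + j w\right) - 6 = -6 - 5 j + j w$)
$\left(992 + q{\left(-16,T \right)}\right) - 1619 = \left(992 - \frac{466}{3}\right) - 1619 = \frac{2510}{3} - 1619 = - \frac{2347}{3}$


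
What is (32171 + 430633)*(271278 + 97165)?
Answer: 170516894172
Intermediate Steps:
(32171 + 430633)*(271278 + 97165) = 462804*368443 = 170516894172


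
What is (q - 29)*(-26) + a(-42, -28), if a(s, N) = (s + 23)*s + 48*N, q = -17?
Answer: 650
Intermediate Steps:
a(s, N) = 48*N + s*(23 + s) (a(s, N) = (23 + s)*s + 48*N = s*(23 + s) + 48*N = 48*N + s*(23 + s))
(q - 29)*(-26) + a(-42, -28) = (-17 - 29)*(-26) + ((-42)**2 + 23*(-42) + 48*(-28)) = -46*(-26) + (1764 - 966 - 1344) = 1196 - 546 = 650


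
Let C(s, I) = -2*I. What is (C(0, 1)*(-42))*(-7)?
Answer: -588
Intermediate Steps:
(C(0, 1)*(-42))*(-7) = (-2*1*(-42))*(-7) = -2*(-42)*(-7) = 84*(-7) = -588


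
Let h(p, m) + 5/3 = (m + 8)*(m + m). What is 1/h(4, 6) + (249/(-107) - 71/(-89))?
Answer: -7238867/4751977 ≈ -1.5233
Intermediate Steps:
h(p, m) = -5/3 + 2*m*(8 + m) (h(p, m) = -5/3 + (m + 8)*(m + m) = -5/3 + (8 + m)*(2*m) = -5/3 + 2*m*(8 + m))
1/h(4, 6) + (249/(-107) - 71/(-89)) = 1/(-5/3 + 2*6**2 + 16*6) + (249/(-107) - 71/(-89)) = 1/(-5/3 + 2*36 + 96) + (249*(-1/107) - 71*(-1/89)) = 1/(-5/3 + 72 + 96) + (-249/107 + 71/89) = 1/(499/3) - 14564/9523 = 3/499 - 14564/9523 = -7238867/4751977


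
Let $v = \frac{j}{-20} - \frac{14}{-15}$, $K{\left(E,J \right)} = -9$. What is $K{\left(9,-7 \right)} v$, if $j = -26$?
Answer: $- \frac{201}{10} \approx -20.1$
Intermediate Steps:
$v = \frac{67}{30}$ ($v = - \frac{26}{-20} - \frac{14}{-15} = \left(-26\right) \left(- \frac{1}{20}\right) - - \frac{14}{15} = \frac{13}{10} + \frac{14}{15} = \frac{67}{30} \approx 2.2333$)
$K{\left(9,-7 \right)} v = \left(-9\right) \frac{67}{30} = - \frac{201}{10}$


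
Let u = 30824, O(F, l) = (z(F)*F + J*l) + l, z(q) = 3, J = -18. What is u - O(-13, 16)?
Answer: 31135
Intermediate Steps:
O(F, l) = -17*l + 3*F (O(F, l) = (3*F - 18*l) + l = (-18*l + 3*F) + l = -17*l + 3*F)
u - O(-13, 16) = 30824 - (-17*16 + 3*(-13)) = 30824 - (-272 - 39) = 30824 - 1*(-311) = 30824 + 311 = 31135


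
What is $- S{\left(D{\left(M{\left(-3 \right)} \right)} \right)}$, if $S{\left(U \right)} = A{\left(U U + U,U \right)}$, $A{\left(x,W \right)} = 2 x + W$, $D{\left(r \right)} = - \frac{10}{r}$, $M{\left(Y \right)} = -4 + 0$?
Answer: $-20$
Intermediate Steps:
$M{\left(Y \right)} = -4$
$A{\left(x,W \right)} = W + 2 x$
$S{\left(U \right)} = 2 U^{2} + 3 U$ ($S{\left(U \right)} = U + 2 \left(U U + U\right) = U + 2 \left(U^{2} + U\right) = U + 2 \left(U + U^{2}\right) = U + \left(2 U + 2 U^{2}\right) = 2 U^{2} + 3 U$)
$- S{\left(D{\left(M{\left(-3 \right)} \right)} \right)} = - - \frac{10}{-4} \left(3 + 2 \left(- \frac{10}{-4}\right)\right) = - \left(-10\right) \left(- \frac{1}{4}\right) \left(3 + 2 \left(\left(-10\right) \left(- \frac{1}{4}\right)\right)\right) = - \frac{5 \left(3 + 2 \cdot \frac{5}{2}\right)}{2} = - \frac{5 \left(3 + 5\right)}{2} = - \frac{5 \cdot 8}{2} = \left(-1\right) 20 = -20$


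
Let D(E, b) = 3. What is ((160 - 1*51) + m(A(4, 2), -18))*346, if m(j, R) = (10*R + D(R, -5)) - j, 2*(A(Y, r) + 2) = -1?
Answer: -22663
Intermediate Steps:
A(Y, r) = -5/2 (A(Y, r) = -2 + (1/2)*(-1) = -2 - 1/2 = -5/2)
m(j, R) = 3 - j + 10*R (m(j, R) = (10*R + 3) - j = (3 + 10*R) - j = 3 - j + 10*R)
((160 - 1*51) + m(A(4, 2), -18))*346 = ((160 - 1*51) + (3 - 1*(-5/2) + 10*(-18)))*346 = ((160 - 51) + (3 + 5/2 - 180))*346 = (109 - 349/2)*346 = -131/2*346 = -22663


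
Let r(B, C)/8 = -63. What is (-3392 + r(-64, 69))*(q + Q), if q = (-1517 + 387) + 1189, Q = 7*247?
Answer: -6966048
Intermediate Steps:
r(B, C) = -504 (r(B, C) = 8*(-63) = -504)
Q = 1729
q = 59 (q = -1130 + 1189 = 59)
(-3392 + r(-64, 69))*(q + Q) = (-3392 - 504)*(59 + 1729) = -3896*1788 = -6966048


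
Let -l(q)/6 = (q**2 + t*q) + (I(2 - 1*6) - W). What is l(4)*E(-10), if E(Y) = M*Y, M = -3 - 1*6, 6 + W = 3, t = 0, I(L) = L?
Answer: -8100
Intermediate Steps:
W = -3 (W = -6 + 3 = -3)
M = -9 (M = -3 - 6 = -9)
E(Y) = -9*Y
l(q) = 6 - 6*q**2 (l(q) = -6*((q**2 + 0*q) + ((2 - 1*6) - 1*(-3))) = -6*((q**2 + 0) + ((2 - 6) + 3)) = -6*(q**2 + (-4 + 3)) = -6*(q**2 - 1) = -6*(-1 + q**2) = 6 - 6*q**2)
l(4)*E(-10) = (6 - 6*4**2)*(-9*(-10)) = (6 - 6*16)*90 = (6 - 96)*90 = -90*90 = -8100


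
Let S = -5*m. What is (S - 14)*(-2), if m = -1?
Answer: 18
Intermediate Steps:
S = 5 (S = -5*(-1) = 5)
(S - 14)*(-2) = (5 - 14)*(-2) = -9*(-2) = 18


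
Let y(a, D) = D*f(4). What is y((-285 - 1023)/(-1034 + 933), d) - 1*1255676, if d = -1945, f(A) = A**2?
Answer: -1286796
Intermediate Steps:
y(a, D) = 16*D (y(a, D) = D*4**2 = D*16 = 16*D)
y((-285 - 1023)/(-1034 + 933), d) - 1*1255676 = 16*(-1945) - 1*1255676 = -31120 - 1255676 = -1286796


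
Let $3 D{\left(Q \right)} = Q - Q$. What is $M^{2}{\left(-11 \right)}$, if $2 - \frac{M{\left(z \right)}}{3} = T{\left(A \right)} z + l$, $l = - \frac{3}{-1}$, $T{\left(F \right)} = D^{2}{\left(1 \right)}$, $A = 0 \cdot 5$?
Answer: $9$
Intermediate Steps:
$D{\left(Q \right)} = 0$ ($D{\left(Q \right)} = \frac{Q - Q}{3} = \frac{1}{3} \cdot 0 = 0$)
$A = 0$
$T{\left(F \right)} = 0$ ($T{\left(F \right)} = 0^{2} = 0$)
$l = 3$ ($l = \left(-3\right) \left(-1\right) = 3$)
$M{\left(z \right)} = -3$ ($M{\left(z \right)} = 6 - 3 \left(0 z + 3\right) = 6 - 3 \left(0 + 3\right) = 6 - 9 = -3$)
$M^{2}{\left(-11 \right)} = \left(-3\right)^{2} = 9$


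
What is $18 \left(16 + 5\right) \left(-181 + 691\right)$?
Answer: $192780$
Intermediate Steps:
$18 \left(16 + 5\right) \left(-181 + 691\right) = 18 \cdot 21 \cdot 510 = 378 \cdot 510 = 192780$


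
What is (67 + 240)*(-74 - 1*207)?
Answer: -86267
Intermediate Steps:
(67 + 240)*(-74 - 1*207) = 307*(-74 - 207) = 307*(-281) = -86267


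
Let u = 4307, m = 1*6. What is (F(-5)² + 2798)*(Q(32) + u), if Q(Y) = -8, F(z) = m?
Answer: 12183366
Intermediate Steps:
m = 6
F(z) = 6
(F(-5)² + 2798)*(Q(32) + u) = (6² + 2798)*(-8 + 4307) = (36 + 2798)*4299 = 2834*4299 = 12183366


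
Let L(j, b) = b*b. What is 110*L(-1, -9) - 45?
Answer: 8865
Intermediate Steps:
L(j, b) = b²
110*L(-1, -9) - 45 = 110*(-9)² - 45 = 110*81 - 45 = 8910 - 45 = 8865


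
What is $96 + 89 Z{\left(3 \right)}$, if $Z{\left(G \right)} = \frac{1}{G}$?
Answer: $\frac{377}{3} \approx 125.67$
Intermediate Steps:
$96 + 89 Z{\left(3 \right)} = 96 + \frac{89}{3} = \frac{377}{3}$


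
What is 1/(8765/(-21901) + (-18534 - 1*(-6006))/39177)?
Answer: -31778351/22880079 ≈ -1.3889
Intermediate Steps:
1/(8765/(-21901) + (-18534 - 1*(-6006))/39177) = 1/(8765*(-1/21901) + (-18534 + 6006)*(1/39177)) = 1/(-8765/21901 - 12528*1/39177) = 1/(-8765/21901 - 464/1451) = 1/(-22880079/31778351) = -31778351/22880079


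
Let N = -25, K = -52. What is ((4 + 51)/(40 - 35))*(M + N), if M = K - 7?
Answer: -924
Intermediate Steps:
M = -59 (M = -52 - 7 = -59)
((4 + 51)/(40 - 35))*(M + N) = ((4 + 51)/(40 - 35))*(-59 - 25) = (55/5)*(-84) = (55*(⅕))*(-84) = 11*(-84) = -924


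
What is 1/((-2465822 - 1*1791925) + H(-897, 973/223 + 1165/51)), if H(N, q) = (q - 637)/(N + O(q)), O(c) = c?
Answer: -9892163/42118320401578 ≈ -2.3487e-7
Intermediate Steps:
H(N, q) = (-637 + q)/(N + q) (H(N, q) = (q - 637)/(N + q) = (-637 + q)/(N + q))
1/((-2465822 - 1*1791925) + H(-897, 973/223 + 1165/51)) = 1/((-2465822 - 1*1791925) + (-637 + (973/223 + 1165/51))/(-897 + (973/223 + 1165/51))) = 1/((-2465822 - 1791925) + (-637 + (973*(1/223) + 1165*(1/51)))/(-897 + (973*(1/223) + 1165*(1/51)))) = 1/(-4257747 + (-637 + (973/223 + 1165/51))/(-897 + (973/223 + 1165/51))) = 1/(-4257747 + (-637 + 309418/11373)/(-897 + 309418/11373)) = 1/(-4257747 - 6935183/11373/(-9892163/11373)) = 1/(-4257747 - 11373/9892163*(-6935183/11373)) = 1/(-4257747 + 6935183/9892163) = 1/(-42118320401578/9892163) = -9892163/42118320401578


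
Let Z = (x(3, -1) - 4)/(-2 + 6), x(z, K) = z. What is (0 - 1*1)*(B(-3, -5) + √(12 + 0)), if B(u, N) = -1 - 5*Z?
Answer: -¼ - 2*√3 ≈ -3.7141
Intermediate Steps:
Z = -¼ (Z = (3 - 4)/(-2 + 6) = -1/4 = -1*¼ = -¼ ≈ -0.25000)
B(u, N) = ¼ (B(u, N) = -1 - 5*(-¼) = -1 + 5/4 = ¼)
(0 - 1*1)*(B(-3, -5) + √(12 + 0)) = (0 - 1*1)*(¼ + √(12 + 0)) = (0 - 1)*(¼ + √12) = -(¼ + 2*√3) = -¼ - 2*√3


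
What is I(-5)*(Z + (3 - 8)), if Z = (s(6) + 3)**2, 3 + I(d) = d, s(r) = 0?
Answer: -32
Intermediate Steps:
I(d) = -3 + d
Z = 9 (Z = (0 + 3)**2 = 3**2 = 9)
I(-5)*(Z + (3 - 8)) = (-3 - 5)*(9 + (3 - 8)) = -8*(9 - 5) = -8*4 = -32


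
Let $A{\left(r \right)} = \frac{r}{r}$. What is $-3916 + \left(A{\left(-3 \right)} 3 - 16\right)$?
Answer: $-3929$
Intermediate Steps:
$A{\left(r \right)} = 1$
$-3916 + \left(A{\left(-3 \right)} 3 - 16\right) = -3916 + \left(1 \cdot 3 - 16\right) = -3916 + \left(3 - 16\right) = -3916 - 13 = -3929$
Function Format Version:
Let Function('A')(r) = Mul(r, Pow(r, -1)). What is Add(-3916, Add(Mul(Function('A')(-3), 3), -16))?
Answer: -3929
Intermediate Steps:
Function('A')(r) = 1
Add(-3916, Add(Mul(Function('A')(-3), 3), -16)) = Add(-3916, Add(Mul(1, 3), -16)) = Add(-3916, Add(3, -16)) = Add(-3916, -13) = -3929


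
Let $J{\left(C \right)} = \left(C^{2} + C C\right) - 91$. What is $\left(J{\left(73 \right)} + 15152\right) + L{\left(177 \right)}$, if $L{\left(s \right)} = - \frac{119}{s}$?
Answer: $\frac{4552144}{177} \approx 25718.0$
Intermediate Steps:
$J{\left(C \right)} = -91 + 2 C^{2}$ ($J{\left(C \right)} = \left(C^{2} + C^{2}\right) - 91 = 2 C^{2} - 91 = -91 + 2 C^{2}$)
$\left(J{\left(73 \right)} + 15152\right) + L{\left(177 \right)} = \left(\left(-91 + 2 \cdot 73^{2}\right) + 15152\right) - \frac{119}{177} = \left(\left(-91 + 2 \cdot 5329\right) + 15152\right) - \frac{119}{177} = \left(\left(-91 + 10658\right) + 15152\right) - \frac{119}{177} = \left(10567 + 15152\right) - \frac{119}{177} = 25719 - \frac{119}{177} = \frac{4552144}{177}$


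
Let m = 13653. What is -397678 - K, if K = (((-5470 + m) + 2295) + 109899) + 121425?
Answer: -639480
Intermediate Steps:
K = 241802 (K = (((-5470 + 13653) + 2295) + 109899) + 121425 = ((8183 + 2295) + 109899) + 121425 = (10478 + 109899) + 121425 = 120377 + 121425 = 241802)
-397678 - K = -397678 - 1*241802 = -397678 - 241802 = -639480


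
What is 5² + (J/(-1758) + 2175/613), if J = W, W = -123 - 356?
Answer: 31058627/1077654 ≈ 28.821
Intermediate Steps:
W = -479
J = -479
5² + (J/(-1758) + 2175/613) = 5² + (-479/(-1758) + 2175/613) = 25 + (-479*(-1/1758) + 2175*(1/613)) = 25 + (479/1758 + 2175/613) = 25 + 4117277/1077654 = 31058627/1077654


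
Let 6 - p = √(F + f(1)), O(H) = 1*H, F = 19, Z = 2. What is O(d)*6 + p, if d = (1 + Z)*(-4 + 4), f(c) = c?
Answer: 6 - 2*√5 ≈ 1.5279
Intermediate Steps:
d = 0 (d = (1 + 2)*(-4 + 4) = 3*0 = 0)
O(H) = H
p = 6 - 2*√5 (p = 6 - √(19 + 1) = 6 - √20 = 6 - 2*√5 ≈ 1.5279)
O(d)*6 + p = 0*6 + (6 - 2*√5) = 0 + (6 - 2*√5) = 6 - 2*√5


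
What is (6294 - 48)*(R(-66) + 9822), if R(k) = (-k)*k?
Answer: 34140636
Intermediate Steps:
R(k) = -k²
(6294 - 48)*(R(-66) + 9822) = (6294 - 48)*(-1*(-66)² + 9822) = 6246*(-1*4356 + 9822) = 6246*(-4356 + 9822) = 6246*5466 = 34140636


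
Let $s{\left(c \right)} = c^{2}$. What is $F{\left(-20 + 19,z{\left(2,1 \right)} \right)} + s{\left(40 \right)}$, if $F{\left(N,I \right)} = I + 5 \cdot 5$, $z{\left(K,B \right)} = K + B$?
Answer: $1628$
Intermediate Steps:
$z{\left(K,B \right)} = B + K$
$F{\left(N,I \right)} = 25 + I$ ($F{\left(N,I \right)} = I + 25 = 25 + I$)
$F{\left(-20 + 19,z{\left(2,1 \right)} \right)} + s{\left(40 \right)} = \left(25 + \left(1 + 2\right)\right) + 40^{2} = \left(25 + 3\right) + 1600 = 28 + 1600 = 1628$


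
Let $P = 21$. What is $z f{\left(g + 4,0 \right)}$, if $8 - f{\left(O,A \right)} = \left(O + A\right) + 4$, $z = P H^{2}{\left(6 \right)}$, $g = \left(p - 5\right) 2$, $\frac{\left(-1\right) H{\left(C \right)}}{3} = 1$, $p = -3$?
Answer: $3024$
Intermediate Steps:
$H{\left(C \right)} = -3$ ($H{\left(C \right)} = \left(-3\right) 1 = -3$)
$g = -16$ ($g = \left(-3 - 5\right) 2 = \left(-8\right) 2 = -16$)
$z = 189$ ($z = 21 \left(-3\right)^{2} = 21 \cdot 9 = 189$)
$f{\left(O,A \right)} = 4 - A - O$ ($f{\left(O,A \right)} = 8 - \left(\left(O + A\right) + 4\right) = 8 - \left(\left(A + O\right) + 4\right) = 8 - \left(4 + A + O\right) = 4 - A - O$)
$z f{\left(g + 4,0 \right)} = 189 \left(4 - 0 - \left(-16 + 4\right)\right) = 189 \left(4 + 0 - -12\right) = 189 \left(4 + 0 + 12\right) = 189 \cdot 16 = 3024$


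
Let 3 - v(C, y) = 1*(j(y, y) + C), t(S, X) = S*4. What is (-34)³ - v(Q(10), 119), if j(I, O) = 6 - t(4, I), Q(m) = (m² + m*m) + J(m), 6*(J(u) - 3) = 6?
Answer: -39113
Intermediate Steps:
J(u) = 4 (J(u) = 3 + (⅙)*6 = 3 + 1 = 4)
t(S, X) = 4*S
Q(m) = 4 + 2*m² (Q(m) = (m² + m*m) + 4 = (m² + m²) + 4 = 2*m² + 4 = 4 + 2*m²)
j(I, O) = -10 (j(I, O) = 6 - 4*4 = 6 - 1*16 = 6 - 16 = -10)
v(C, y) = 13 - C (v(C, y) = 3 - (-10 + C) = 3 + (10 - C) = 13 - C)
(-34)³ - v(Q(10), 119) = (-34)³ - (13 - (4 + 2*10²)) = -39304 - (13 - (4 + 2*100)) = -39304 - (13 - (4 + 200)) = -39304 - (13 - 1*204) = -39304 - (13 - 204) = -39304 - 1*(-191) = -39304 + 191 = -39113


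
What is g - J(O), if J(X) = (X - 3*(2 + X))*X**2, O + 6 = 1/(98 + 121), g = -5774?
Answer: -62908819594/10503459 ≈ -5989.3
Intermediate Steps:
O = -1313/219 (O = -6 + 1/(98 + 121) = -6 + 1/219 = -1313/219 ≈ -5.9954)
J(X) = X**2*(-6 - 2*X) (J(X) = (X + (-6 - 3*X))*X**2 = (-6 - 2*X)*X**2 = X**2*(-6 - 2*X))
g - J(O) = -5774 - 2*(-1313/219)**2*(-3 - 1*(-1313/219)) = -5774 - 2*1723969*(-3 + 1313/219)/47961 = -5774 - 2*1723969*656/(47961*219) = -5774 - 1*2261847328/10503459 = -5774 - 2261847328/10503459 = -62908819594/10503459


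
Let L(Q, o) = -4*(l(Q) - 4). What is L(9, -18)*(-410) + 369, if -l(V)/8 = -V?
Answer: 111889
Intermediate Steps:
l(V) = 8*V (l(V) = -(-8)*V = 8*V)
L(Q, o) = 16 - 32*Q (L(Q, o) = -4*(8*Q - 4) = -4*(-4 + 8*Q) = 16 - 32*Q)
L(9, -18)*(-410) + 369 = (16 - 32*9)*(-410) + 369 = (16 - 288)*(-410) + 369 = -272*(-410) + 369 = 111520 + 369 = 111889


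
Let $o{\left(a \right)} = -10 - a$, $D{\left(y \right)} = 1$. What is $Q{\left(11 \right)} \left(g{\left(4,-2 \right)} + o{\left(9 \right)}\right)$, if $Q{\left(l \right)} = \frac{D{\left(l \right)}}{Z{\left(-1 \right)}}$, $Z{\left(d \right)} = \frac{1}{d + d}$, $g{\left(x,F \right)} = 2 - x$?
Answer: $42$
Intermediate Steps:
$Z{\left(d \right)} = \frac{1}{2 d}$
$Q{\left(l \right)} = -2$ ($Q{\left(l \right)} = 1 \frac{1}{\frac{1}{2} \frac{1}{-1}} = 1 \frac{1}{\frac{1}{2} \left(-1\right)} = 1 \frac{1}{- \frac{1}{2}} = 1 \left(-2\right) = -2$)
$Q{\left(11 \right)} \left(g{\left(4,-2 \right)} + o{\left(9 \right)}\right) = - 2 \left(\left(2 - 4\right) - 19\right) = - 2 \left(-2 - 19\right) = \left(-2\right) \left(-21\right) = 42$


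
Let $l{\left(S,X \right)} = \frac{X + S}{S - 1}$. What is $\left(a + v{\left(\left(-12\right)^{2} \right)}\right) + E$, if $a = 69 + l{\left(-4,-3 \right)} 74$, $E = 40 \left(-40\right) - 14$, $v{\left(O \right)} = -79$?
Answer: $- \frac{7602}{5} \approx -1520.4$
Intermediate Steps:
$l{\left(S,X \right)} = \frac{S + X}{-1 + S}$
$E = -1614$ ($E = -1600 - 14 = -1614$)
$a = \frac{863}{5}$ ($a = 69 + \frac{-4 - 3}{-1 - 4} \cdot 74 = 69 + \frac{1}{-5} \left(-7\right) 74 = 69 + \left(- \frac{1}{5}\right) \left(-7\right) 74 = 69 + \frac{7}{5} \cdot 74 = 69 + \frac{518}{5} = \frac{863}{5} \approx 172.6$)
$\left(a + v{\left(\left(-12\right)^{2} \right)}\right) + E = \left(\frac{863}{5} - 79\right) - 1614 = \frac{468}{5} - 1614 = - \frac{7602}{5}$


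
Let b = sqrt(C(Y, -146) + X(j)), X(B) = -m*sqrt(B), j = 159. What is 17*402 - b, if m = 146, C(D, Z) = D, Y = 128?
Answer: 6834 - sqrt(128 - 146*sqrt(159)) ≈ 6834.0 - 41.388*I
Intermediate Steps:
X(B) = -146*sqrt(B)
b = sqrt(128 - 146*sqrt(159)) ≈ 41.388*I
17*402 - b = 17*402 - sqrt(128 - 146*sqrt(159)) = 6834 - sqrt(128 - 146*sqrt(159))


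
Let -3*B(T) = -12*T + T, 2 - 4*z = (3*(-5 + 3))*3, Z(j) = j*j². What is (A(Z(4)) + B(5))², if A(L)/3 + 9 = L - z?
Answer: 255025/9 ≈ 28336.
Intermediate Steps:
Z(j) = j³
z = 5 (z = ½ - 3*(-5 + 3)*3/4 = ½ - 3*(-2)*3/4 = ½ - (-3)*3/2 = ½ - ¼*(-18) = ½ + 9/2 = 5)
B(T) = 11*T/3 (B(T) = -(-12*T + T)/3 = -(-11)*T/3 = 11*T/3)
A(L) = -42 + 3*L (A(L) = -27 + 3*(L - 1*5) = -27 + 3*(L - 5) = -27 + 3*(-5 + L) = -27 + (-15 + 3*L) = -42 + 3*L)
(A(Z(4)) + B(5))² = ((-42 + 3*4³) + (11/3)*5)² = ((-42 + 3*64) + 55/3)² = ((-42 + 192) + 55/3)² = (150 + 55/3)² = (505/3)² = 255025/9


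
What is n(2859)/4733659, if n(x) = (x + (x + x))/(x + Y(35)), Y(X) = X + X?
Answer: 8577/13864887211 ≈ 6.1861e-7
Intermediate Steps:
Y(X) = 2*X
n(x) = 3*x/(70 + x) (n(x) = (x + (x + x))/(x + 2*35) = (x + 2*x)/(x + 70) = (3*x)/(70 + x) = 3*x/(70 + x))
n(2859)/4733659 = (3*2859/(70 + 2859))/4733659 = (3*2859/2929)*(1/4733659) = (3*2859*(1/2929))*(1/4733659) = (8577/2929)*(1/4733659) = 8577/13864887211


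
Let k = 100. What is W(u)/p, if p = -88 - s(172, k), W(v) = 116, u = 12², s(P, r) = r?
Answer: -29/47 ≈ -0.61702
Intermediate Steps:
u = 144
p = -188 (p = -88 - 1*100 = -88 - 100 = -188)
W(u)/p = 116/(-188) = 116*(-1/188) = -29/47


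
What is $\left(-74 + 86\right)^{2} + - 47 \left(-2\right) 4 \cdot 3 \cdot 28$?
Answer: $31728$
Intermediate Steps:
$\left(-74 + 86\right)^{2} + - 47 \left(-2\right) 4 \cdot 3 \cdot 28 = 12^{2} + - 47 \left(\left(-8\right) 3\right) 28 = 144 + \left(-47\right) \left(-24\right) 28 = 144 + 1128 \cdot 28 = 144 + 31584 = 31728$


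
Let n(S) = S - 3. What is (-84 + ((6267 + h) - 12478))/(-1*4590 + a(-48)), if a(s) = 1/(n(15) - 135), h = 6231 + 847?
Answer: -96309/564571 ≈ -0.17059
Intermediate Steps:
h = 7078
n(S) = -3 + S
a(s) = -1/123 (a(s) = 1/((-3 + 15) - 135) = 1/(12 - 135) = 1/(-123) = -1/123)
(-84 + ((6267 + h) - 12478))/(-1*4590 + a(-48)) = (-84 + ((6267 + 7078) - 12478))/(-1*4590 - 1/123) = (-84 + (13345 - 12478))/(-4590 - 1/123) = (-84 + 867)/(-564571/123) = 783*(-123/564571) = -96309/564571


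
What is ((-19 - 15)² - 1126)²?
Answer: 900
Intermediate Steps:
((-19 - 15)² - 1126)² = ((-34)² - 1126)² = (1156 - 1126)² = 30² = 900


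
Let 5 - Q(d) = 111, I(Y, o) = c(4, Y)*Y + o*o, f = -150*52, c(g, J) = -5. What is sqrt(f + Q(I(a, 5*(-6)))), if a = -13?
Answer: I*sqrt(7906) ≈ 88.916*I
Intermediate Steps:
f = -7800
I(Y, o) = o**2 - 5*Y (I(Y, o) = -5*Y + o*o = -5*Y + o**2 = o**2 - 5*Y)
Q(d) = -106 (Q(d) = 5 - 1*111 = 5 - 111 = -106)
sqrt(f + Q(I(a, 5*(-6)))) = sqrt(-7800 - 106) = sqrt(-7906) = I*sqrt(7906)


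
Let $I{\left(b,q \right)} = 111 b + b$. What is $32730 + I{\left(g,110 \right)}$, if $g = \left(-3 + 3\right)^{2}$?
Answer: $32730$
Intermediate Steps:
$g = 0$ ($g = 0^{2} = 0$)
$I{\left(b,q \right)} = 112 b$
$32730 + I{\left(g,110 \right)} = 32730 + 112 \cdot 0 = 32730 + 0 = 32730$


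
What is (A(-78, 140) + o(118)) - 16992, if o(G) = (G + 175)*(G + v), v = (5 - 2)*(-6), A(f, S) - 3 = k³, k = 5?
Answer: 12436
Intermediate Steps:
A(f, S) = 128 (A(f, S) = 3 + 5³ = 3 + 125 = 128)
v = -18 (v = 3*(-6) = -18)
o(G) = (-18 + G)*(175 + G) (o(G) = (G + 175)*(G - 18) = (175 + G)*(-18 + G) = (-18 + G)*(175 + G))
(A(-78, 140) + o(118)) - 16992 = (128 + (-3150 + 118² + 157*118)) - 16992 = (128 + (-3150 + 13924 + 18526)) - 16992 = (128 + 29300) - 16992 = 29428 - 16992 = 12436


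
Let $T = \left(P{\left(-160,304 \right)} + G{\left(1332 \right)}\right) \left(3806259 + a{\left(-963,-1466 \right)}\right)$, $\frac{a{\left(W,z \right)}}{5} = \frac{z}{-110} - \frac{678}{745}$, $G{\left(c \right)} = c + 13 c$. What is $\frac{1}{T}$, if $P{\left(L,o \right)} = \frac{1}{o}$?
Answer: $\frac{11324}{803780782818595} \approx 1.4088 \cdot 10^{-11}$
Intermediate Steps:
$G{\left(c \right)} = 14 c$
$a{\left(W,z \right)} = - \frac{678}{149} - \frac{z}{22}$ ($a{\left(W,z \right)} = 5 \left(\frac{z}{-110} - \frac{678}{745}\right) = 5 \left(z \left(- \frac{1}{110}\right) - \frac{678}{745}\right) = 5 \left(- \frac{z}{110} - \frac{678}{745}\right) = 5 \left(- \frac{678}{745} - \frac{z}{110}\right) = - \frac{678}{149} - \frac{z}{22}$)
$T = \frac{803780782818595}{11324}$ ($T = \left(\frac{1}{304} + 14 \cdot 1332\right) \left(3806259 - - \frac{101759}{1639}\right) = \left(\frac{1}{304} + 18648\right) \left(3806259 + \left(- \frac{678}{149} + \frac{733}{11}\right)\right) = \frac{5668993 \left(3806259 + \frac{101759}{1639}\right)}{304} = \frac{5668993}{304} \cdot \frac{6238560260}{1639} = \frac{803780782818595}{11324} \approx 7.098 \cdot 10^{10}$)
$\frac{1}{T} = \frac{1}{\frac{803780782818595}{11324}} = \frac{11324}{803780782818595}$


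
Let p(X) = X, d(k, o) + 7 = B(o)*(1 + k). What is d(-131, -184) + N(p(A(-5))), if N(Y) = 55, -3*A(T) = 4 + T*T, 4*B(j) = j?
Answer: 6028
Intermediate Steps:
B(j) = j/4
A(T) = -4/3 - T²/3 (A(T) = -(4 + T*T)/3 = -(4 + T²)/3 = -4/3 - T²/3)
d(k, o) = -7 + o*(1 + k)/4 (d(k, o) = -7 + (o/4)*(1 + k) = -7 + o*(1 + k)/4)
d(-131, -184) + N(p(A(-5))) = (-7 + (¼)*(-184) + (¼)*(-131)*(-184)) + 55 = (-7 - 46 + 6026) + 55 = 5973 + 55 = 6028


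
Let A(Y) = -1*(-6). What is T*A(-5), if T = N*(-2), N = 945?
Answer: -11340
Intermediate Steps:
A(Y) = 6
T = -1890 (T = 945*(-2) = -1890)
T*A(-5) = -1890*6 = -11340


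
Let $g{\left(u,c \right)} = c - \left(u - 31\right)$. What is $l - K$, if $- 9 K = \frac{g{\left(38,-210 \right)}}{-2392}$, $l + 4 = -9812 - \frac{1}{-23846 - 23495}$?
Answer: $- \frac{10004035288643}{1019157048} \approx -9816.0$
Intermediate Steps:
$g{\left(u,c \right)} = 31 + c - u$ ($g{\left(u,c \right)} = c - \left(u - 31\right) = c - \left(-31 + u\right) = 31 + c - u$)
$l = - \frac{464699255}{47341}$ ($l = -4 - \left(9812 + \frac{1}{-23846 - 23495}\right) = -4 - \frac{464509891}{47341} = - \frac{464699255}{47341} \approx -9816.0$)
$K = - \frac{217}{21528}$ ($K = - \frac{\left(31 - 210 - 38\right) \frac{1}{-2392}}{9} = - \frac{\left(31 - 210 - 38\right) \left(- \frac{1}{2392}\right)}{9} = - \frac{\left(-217\right) \left(- \frac{1}{2392}\right)}{9} = \left(- \frac{1}{9}\right) \frac{217}{2392} = - \frac{217}{21528} \approx -0.01008$)
$l - K = - \frac{464699255}{47341} - - \frac{217}{21528} = - \frac{464699255}{47341} + \frac{217}{21528} = - \frac{10004035288643}{1019157048}$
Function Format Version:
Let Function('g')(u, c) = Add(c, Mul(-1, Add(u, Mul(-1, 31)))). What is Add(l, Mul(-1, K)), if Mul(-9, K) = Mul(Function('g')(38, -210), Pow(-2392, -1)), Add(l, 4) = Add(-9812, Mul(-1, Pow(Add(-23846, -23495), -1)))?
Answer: Rational(-10004035288643, 1019157048) ≈ -9816.0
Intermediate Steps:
Function('g')(u, c) = Add(31, c, Mul(-1, u)) (Function('g')(u, c) = Add(c, Mul(-1, Add(u, -31))) = Add(c, Mul(-1, Add(-31, u))) = Add(c, Add(31, Mul(-1, u))) = Add(31, c, Mul(-1, u)))
l = Rational(-464699255, 47341) (l = Add(-4, Add(-9812, Mul(-1, Pow(Add(-23846, -23495), -1)))) = Add(-4, Add(-9812, Mul(-1, Pow(-47341, -1)))) = Add(-4, Add(-9812, Mul(-1, Rational(-1, 47341)))) = Add(-4, Add(-9812, Rational(1, 47341))) = Add(-4, Rational(-464509891, 47341)) = Rational(-464699255, 47341) ≈ -9816.0)
K = Rational(-217, 21528) (K = Mul(Rational(-1, 9), Mul(Add(31, -210, Mul(-1, 38)), Pow(-2392, -1))) = Mul(Rational(-1, 9), Mul(Add(31, -210, -38), Rational(-1, 2392))) = Mul(Rational(-1, 9), Mul(-217, Rational(-1, 2392))) = Mul(Rational(-1, 9), Rational(217, 2392)) = Rational(-217, 21528) ≈ -0.010080)
Add(l, Mul(-1, K)) = Add(Rational(-464699255, 47341), Mul(-1, Rational(-217, 21528))) = Add(Rational(-464699255, 47341), Rational(217, 21528)) = Rational(-10004035288643, 1019157048)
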